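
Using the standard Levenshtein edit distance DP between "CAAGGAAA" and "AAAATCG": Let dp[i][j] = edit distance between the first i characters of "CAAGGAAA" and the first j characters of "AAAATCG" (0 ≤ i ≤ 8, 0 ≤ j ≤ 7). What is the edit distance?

6

   ''  A  A  A  A  T  C  G
''  0  1  2  3  4  5  6  7
 C  1  1  2  3  4  5  5  6
 A  2  1  1  2  3  4  5  6
 A  3  2  1  1  2  3  4  5
 G  4  3  2  2  2  3  4  4
 G  5  4  3  3  3  3  4  4
 A  6  5  4  3  3  4  4  5
 A  7  6  5  4  3  4  5  5
 A  8  7  6  5  4  4  5  6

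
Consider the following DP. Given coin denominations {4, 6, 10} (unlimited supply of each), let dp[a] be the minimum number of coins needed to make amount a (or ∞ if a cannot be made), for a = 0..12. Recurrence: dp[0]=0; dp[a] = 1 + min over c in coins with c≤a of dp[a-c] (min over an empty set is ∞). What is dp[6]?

 a  0  1  2  3  4  5  6  7  8  9 10 11 12
dp  0  -  -  -  1  -  1  -  2  -  1  -  2
(- denotes ∞ / unreachable)

1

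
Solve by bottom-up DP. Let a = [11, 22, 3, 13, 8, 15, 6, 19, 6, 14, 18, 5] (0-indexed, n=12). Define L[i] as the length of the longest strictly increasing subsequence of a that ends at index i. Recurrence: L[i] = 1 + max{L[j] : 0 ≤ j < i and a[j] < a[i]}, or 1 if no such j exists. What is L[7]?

4

   i    0    1    2    3    4    5    6    7    8    9   10   11
a[i]   11   22    3   13    8   15    6   19    6   14   18    5
L[i]    1    2    1    2    2    3    2    4    2    3    4    2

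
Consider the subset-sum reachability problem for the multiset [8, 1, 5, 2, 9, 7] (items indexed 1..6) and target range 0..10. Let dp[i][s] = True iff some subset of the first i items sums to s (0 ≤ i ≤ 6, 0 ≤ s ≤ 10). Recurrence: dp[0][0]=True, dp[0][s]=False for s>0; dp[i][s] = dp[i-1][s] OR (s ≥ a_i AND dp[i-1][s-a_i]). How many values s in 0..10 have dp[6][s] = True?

10

i\s   0   1   2   3   4   5   6   7   8   9  10
  0   T   F   F   F   F   F   F   F   F   F   F
  1   T   F   F   F   F   F   F   F   T   F   F
  2   T   T   F   F   F   F   F   F   T   T   F
  3   T   T   F   F   F   T   T   F   T   T   F
  4   T   T   T   T   F   T   T   T   T   T   T
  5   T   T   T   T   F   T   T   T   T   T   T
  6   T   T   T   T   F   T   T   T   T   T   T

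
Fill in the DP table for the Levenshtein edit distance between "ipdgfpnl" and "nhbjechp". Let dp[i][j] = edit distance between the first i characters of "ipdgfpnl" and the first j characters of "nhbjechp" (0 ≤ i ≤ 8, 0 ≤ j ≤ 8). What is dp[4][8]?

   ''  n  h  b  j  e  c  h  p
''  0  1  2  3  4  5  6  7  8
 i  1  1  2  3  4  5  6  7  8
 p  2  2  2  3  4  5  6  7  7
 d  3  3  3  3  4  5  6  7  8
 g  4  4  4  4  4  5  6  7  8
 f  5  5  5  5  5  5  6  7  8
 p  6  6  6  6  6  6  6  7  7
 n  7  6  7  7  7  7  7  7  8
 l  8  7  7  8  8  8  8  8  8

8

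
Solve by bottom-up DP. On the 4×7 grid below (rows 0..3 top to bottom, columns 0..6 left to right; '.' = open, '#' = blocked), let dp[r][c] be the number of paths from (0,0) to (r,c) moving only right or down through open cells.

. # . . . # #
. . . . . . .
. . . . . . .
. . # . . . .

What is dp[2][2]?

3

r\c   0   1   2   3   4   5   6
  0   1   0   0   0   0   0   0
  1   1   1   1   1   1   1   1
  2   1   2   3   4   5   6   7
  3   1   3   0   4   9  15  22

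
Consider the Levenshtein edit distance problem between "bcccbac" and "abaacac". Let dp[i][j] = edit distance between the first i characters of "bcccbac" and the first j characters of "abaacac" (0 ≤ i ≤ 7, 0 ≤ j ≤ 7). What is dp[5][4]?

   ''  a  b  a  a  c  a  c
''  0  1  2  3  4  5  6  7
 b  1  1  1  2  3  4  5  6
 c  2  2  2  2  3  3  4  5
 c  3  3  3  3  3  3  4  4
 c  4  4  4  4  4  3  4  4
 b  5  5  4  5  5  4  4  5
 a  6  5  5  4  5  5  4  5
 c  7  6  6  5  5  5  5  4

5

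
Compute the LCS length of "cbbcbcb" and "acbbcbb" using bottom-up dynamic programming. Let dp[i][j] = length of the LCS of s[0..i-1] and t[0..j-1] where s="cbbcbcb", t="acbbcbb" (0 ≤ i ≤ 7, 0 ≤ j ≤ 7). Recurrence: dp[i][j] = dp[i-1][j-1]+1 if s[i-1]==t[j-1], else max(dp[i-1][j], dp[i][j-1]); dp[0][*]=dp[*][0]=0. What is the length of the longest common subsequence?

   ''  a  c  b  b  c  b  b
''  0  0  0  0  0  0  0  0
 c  0  0  1  1  1  1  1  1
 b  0  0  1  2  2  2  2  2
 b  0  0  1  2  3  3  3  3
 c  0  0  1  2  3  4  4  4
 b  0  0  1  2  3  4  5  5
 c  0  0  1  2  3  4  5  5
 b  0  0  1  2  3  4  5  6

6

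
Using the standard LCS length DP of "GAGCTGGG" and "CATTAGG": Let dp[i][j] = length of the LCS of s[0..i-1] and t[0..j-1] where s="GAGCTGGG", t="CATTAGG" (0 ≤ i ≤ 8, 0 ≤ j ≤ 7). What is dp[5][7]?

   ''  C  A  T  T  A  G  G
''  0  0  0  0  0  0  0  0
 G  0  0  0  0  0  0  1  1
 A  0  0  1  1  1  1  1  1
 G  0  0  1  1  1  1  2  2
 C  0  1  1  1  1  1  2  2
 T  0  1  1  2  2  2  2  2
 G  0  1  1  2  2  2  3  3
 G  0  1  1  2  2  2  3  4
 G  0  1  1  2  2  2  3  4

2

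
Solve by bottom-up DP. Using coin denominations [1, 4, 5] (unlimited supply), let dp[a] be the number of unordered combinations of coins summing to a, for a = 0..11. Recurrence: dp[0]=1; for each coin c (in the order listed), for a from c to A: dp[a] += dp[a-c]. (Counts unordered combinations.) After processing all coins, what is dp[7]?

after  coin     0     1     2     3     4     5     6     7     8     9    10    11
          1     1     1     1     1     1     1     1     1     1     1     1     1
          4     1     1     1     1     2     2     2     2     3     3     3     3
          5     1     1     1     1     2     3     3     3     4     5     6     6

3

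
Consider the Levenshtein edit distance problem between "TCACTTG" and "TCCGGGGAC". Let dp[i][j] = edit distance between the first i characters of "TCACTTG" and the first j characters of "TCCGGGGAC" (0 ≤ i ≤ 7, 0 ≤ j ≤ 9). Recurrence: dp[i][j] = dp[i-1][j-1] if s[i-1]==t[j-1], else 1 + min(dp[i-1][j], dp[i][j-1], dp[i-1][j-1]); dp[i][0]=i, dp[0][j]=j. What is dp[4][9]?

   ''  T  C  C  G  G  G  G  A  C
''  0  1  2  3  4  5  6  7  8  9
 T  1  0  1  2  3  4  5  6  7  8
 C  2  1  0  1  2  3  4  5  6  7
 A  3  2  1  1  2  3  4  5  5  6
 C  4  3  2  1  2  3  4  5  6  5
 T  5  4  3  2  2  3  4  5  6  6
 T  6  5  4  3  3  3  4  5  6  7
 G  7  6  5  4  3  3  3  4  5  6

5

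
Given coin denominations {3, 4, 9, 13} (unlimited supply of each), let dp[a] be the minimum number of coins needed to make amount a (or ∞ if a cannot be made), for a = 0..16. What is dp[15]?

3

 a  0  1  2  3  4  5  6  7  8  9 10 11 12 13 14 15 16
dp  0  -  -  1  1  -  2  2  2  1  3  3  2  1  4  3  2
(- denotes ∞ / unreachable)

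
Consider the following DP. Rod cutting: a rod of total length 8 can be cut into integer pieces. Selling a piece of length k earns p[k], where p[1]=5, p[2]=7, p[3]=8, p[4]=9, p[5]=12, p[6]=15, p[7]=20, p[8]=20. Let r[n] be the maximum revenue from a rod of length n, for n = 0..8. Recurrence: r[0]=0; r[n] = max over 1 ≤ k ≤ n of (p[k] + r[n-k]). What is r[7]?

   n    0    1    2    3    4    5    6    7    8
r[n]    0    5   10   15   20   25   30   35   40

35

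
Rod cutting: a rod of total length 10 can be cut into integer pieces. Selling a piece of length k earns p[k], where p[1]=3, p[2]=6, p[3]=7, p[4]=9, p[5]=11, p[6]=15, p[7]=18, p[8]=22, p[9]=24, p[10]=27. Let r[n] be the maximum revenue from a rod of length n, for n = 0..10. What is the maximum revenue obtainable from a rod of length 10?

30

   n    0    1    2    3    4    5    6    7    8    9   10
r[n]    0    3    6    9   12   15   18   21   24   27   30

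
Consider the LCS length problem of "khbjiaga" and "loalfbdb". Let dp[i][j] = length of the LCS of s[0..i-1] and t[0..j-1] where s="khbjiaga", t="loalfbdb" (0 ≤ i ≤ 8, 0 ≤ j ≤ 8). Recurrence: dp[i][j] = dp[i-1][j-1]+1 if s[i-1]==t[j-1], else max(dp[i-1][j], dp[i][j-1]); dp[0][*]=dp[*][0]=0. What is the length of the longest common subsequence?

1

   ''  l  o  a  l  f  b  d  b
''  0  0  0  0  0  0  0  0  0
 k  0  0  0  0  0  0  0  0  0
 h  0  0  0  0  0  0  0  0  0
 b  0  0  0  0  0  0  1  1  1
 j  0  0  0  0  0  0  1  1  1
 i  0  0  0  0  0  0  1  1  1
 a  0  0  0  1  1  1  1  1  1
 g  0  0  0  1  1  1  1  1  1
 a  0  0  0  1  1  1  1  1  1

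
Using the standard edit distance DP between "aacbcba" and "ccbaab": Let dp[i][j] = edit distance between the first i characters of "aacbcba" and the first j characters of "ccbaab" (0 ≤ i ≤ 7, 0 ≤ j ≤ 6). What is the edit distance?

5

   ''  c  c  b  a  a  b
''  0  1  2  3  4  5  6
 a  1  1  2  3  3  4  5
 a  2  2  2  3  3  3  4
 c  3  2  2  3  4  4  4
 b  4  3  3  2  3  4  4
 c  5  4  3  3  3  4  5
 b  6  5  4  3  4  4  4
 a  7  6  5  4  3  4  5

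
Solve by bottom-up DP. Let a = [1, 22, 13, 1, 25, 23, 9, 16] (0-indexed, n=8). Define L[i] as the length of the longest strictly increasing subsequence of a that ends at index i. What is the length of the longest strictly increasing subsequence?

   i    0    1    2    3    4    5    6    7
a[i]    1   22   13    1   25   23    9   16
L[i]    1    2    2    1    3    3    2    3

3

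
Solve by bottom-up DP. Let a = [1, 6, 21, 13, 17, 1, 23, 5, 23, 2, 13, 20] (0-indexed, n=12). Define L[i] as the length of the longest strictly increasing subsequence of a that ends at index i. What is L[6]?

   i    0    1    2    3    4    5    6    7    8    9   10   11
a[i]    1    6   21   13   17    1   23    5   23    2   13   20
L[i]    1    2    3    3    4    1    5    2    5    2    3    5

5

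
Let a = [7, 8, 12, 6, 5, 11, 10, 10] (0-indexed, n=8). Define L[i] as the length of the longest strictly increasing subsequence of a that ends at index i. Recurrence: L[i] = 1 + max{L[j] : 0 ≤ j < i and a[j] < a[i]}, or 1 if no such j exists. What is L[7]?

3

   i    0    1    2    3    4    5    6    7
a[i]    7    8   12    6    5   11   10   10
L[i]    1    2    3    1    1    3    3    3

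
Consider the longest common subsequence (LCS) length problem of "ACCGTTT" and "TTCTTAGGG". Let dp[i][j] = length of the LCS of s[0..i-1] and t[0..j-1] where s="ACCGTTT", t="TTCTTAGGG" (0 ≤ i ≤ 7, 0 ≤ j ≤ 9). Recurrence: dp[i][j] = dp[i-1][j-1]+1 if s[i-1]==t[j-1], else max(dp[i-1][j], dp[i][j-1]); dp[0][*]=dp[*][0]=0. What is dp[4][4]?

   ''  T  T  C  T  T  A  G  G  G
''  0  0  0  0  0  0  0  0  0  0
 A  0  0  0  0  0  0  1  1  1  1
 C  0  0  0  1  1  1  1  1  1  1
 C  0  0  0  1  1  1  1  1  1  1
 G  0  0  0  1  1  1  1  2  2  2
 T  0  1  1  1  2  2  2  2  2  2
 T  0  1  2  2  2  3  3  3  3  3
 T  0  1  2  2  3  3  3  3  3  3

1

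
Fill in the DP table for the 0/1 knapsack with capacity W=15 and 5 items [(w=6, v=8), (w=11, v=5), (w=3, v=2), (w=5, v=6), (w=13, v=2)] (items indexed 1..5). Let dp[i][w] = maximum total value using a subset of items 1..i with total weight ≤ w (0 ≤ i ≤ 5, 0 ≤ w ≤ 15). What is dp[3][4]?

2

i\w   0   1   2   3   4   5   6   7   8   9  10  11  12  13  14  15
  0   0   0   0   0   0   0   0   0   0   0   0   0   0   0   0   0
  1   0   0   0   0   0   0   8   8   8   8   8   8   8   8   8   8
  2   0   0   0   0   0   0   8   8   8   8   8   8   8   8   8   8
  3   0   0   0   2   2   2   8   8   8  10  10  10  10  10  10  10
  4   0   0   0   2   2   6   8   8   8  10  10  14  14  14  16  16
  5   0   0   0   2   2   6   8   8   8  10  10  14  14  14  16  16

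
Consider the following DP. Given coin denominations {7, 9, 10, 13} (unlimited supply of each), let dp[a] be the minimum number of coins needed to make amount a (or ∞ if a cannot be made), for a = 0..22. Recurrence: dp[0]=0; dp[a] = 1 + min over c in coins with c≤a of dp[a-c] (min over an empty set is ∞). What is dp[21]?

 a  0  1  2  3  4  5  6  7  8  9 10 11 12 13 14 15 16 17 18 19 20 21 22
dp  0  -  -  -  -  -  -  1  -  1  1  -  -  1  2  -  2  2  2  2  2  3  2
(- denotes ∞ / unreachable)

3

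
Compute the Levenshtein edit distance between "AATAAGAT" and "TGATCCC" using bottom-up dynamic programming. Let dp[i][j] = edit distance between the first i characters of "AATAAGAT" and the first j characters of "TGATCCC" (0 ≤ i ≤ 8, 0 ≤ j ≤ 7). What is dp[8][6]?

   ''  T  G  A  T  C  C  C
''  0  1  2  3  4  5  6  7
 A  1  1  2  2  3  4  5  6
 A  2  2  2  2  3  4  5  6
 T  3  2  3  3  2  3  4  5
 A  4  3  3  3  3  3  4  5
 A  5  4  4  3  4  4  4  5
 G  6  5  4  4  4  5  5  5
 A  7  6  5  4  5  5  6  6
 T  8  7  6  5  4  5  6  7

6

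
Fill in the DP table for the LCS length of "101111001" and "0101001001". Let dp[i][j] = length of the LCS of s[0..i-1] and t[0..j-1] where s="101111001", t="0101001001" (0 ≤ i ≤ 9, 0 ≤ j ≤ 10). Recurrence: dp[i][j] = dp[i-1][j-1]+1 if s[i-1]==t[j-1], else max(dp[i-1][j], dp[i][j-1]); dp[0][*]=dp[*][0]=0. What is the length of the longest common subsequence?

7

   ''  0  1  0  1  0  0  1  0  0  1
''  0  0  0  0  0  0  0  0  0  0  0
 1  0  0  1  1  1  1  1  1  1  1  1
 0  0  1  1  2  2  2  2  2  2  2  2
 1  0  1  2  2  3  3  3  3  3  3  3
 1  0  1  2  2  3  3  3  4  4  4  4
 1  0  1  2  2  3  3  3  4  4  4  5
 1  0  1  2  2  3  3  3  4  4  4  5
 0  0  1  2  3  3  4  4  4  5  5  5
 0  0  1  2  3  3  4  5  5  5  6  6
 1  0  1  2  3  4  4  5  6  6  6  7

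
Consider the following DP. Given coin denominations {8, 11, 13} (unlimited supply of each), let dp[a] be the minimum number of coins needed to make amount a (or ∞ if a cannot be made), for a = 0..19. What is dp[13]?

 a  0  1  2  3  4  5  6  7  8  9 10 11 12 13 14 15 16 17 18 19
dp  0  -  -  -  -  -  -  -  1  -  -  1  -  1  -  -  2  -  -  2
(- denotes ∞ / unreachable)

1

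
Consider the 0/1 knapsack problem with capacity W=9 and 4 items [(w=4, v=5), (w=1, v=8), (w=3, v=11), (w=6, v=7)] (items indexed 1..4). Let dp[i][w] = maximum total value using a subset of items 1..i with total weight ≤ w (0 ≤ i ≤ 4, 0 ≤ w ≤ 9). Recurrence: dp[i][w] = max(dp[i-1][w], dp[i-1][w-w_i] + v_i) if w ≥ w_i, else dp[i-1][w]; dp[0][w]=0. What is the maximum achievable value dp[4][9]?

24

i\w   0   1   2   3   4   5   6   7   8   9
  0   0   0   0   0   0   0   0   0   0   0
  1   0   0   0   0   5   5   5   5   5   5
  2   0   8   8   8   8  13  13  13  13  13
  3   0   8   8  11  19  19  19  19  24  24
  4   0   8   8  11  19  19  19  19  24  24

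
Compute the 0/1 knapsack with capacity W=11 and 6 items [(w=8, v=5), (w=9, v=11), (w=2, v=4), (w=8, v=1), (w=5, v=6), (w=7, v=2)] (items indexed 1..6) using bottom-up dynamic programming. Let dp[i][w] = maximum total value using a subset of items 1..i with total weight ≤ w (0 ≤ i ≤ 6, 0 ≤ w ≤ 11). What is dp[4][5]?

4

i\w   0   1   2   3   4   5   6   7   8   9  10  11
  0   0   0   0   0   0   0   0   0   0   0   0   0
  1   0   0   0   0   0   0   0   0   5   5   5   5
  2   0   0   0   0   0   0   0   0   5  11  11  11
  3   0   0   4   4   4   4   4   4   5  11  11  15
  4   0   0   4   4   4   4   4   4   5  11  11  15
  5   0   0   4   4   4   6   6  10  10  11  11  15
  6   0   0   4   4   4   6   6  10  10  11  11  15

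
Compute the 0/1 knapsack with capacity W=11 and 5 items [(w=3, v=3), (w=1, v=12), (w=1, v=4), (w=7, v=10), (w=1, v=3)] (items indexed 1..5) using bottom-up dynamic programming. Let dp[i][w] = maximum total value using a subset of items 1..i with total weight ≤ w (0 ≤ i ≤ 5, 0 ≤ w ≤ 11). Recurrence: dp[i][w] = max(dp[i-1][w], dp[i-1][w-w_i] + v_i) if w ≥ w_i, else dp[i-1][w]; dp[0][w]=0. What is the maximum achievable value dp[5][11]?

29

i\w   0   1   2   3   4   5   6   7   8   9  10  11
  0   0   0   0   0   0   0   0   0   0   0   0   0
  1   0   0   0   3   3   3   3   3   3   3   3   3
  2   0  12  12  12  15  15  15  15  15  15  15  15
  3   0  12  16  16  16  19  19  19  19  19  19  19
  4   0  12  16  16  16  19  19  19  22  26  26  26
  5   0  12  16  19  19  19  22  22  22  26  29  29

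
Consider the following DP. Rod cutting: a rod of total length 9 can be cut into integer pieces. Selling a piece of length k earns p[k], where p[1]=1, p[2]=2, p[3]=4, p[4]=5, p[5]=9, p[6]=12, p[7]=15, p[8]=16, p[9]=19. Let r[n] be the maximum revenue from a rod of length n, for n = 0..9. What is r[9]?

19

   n    0    1    2    3    4    5    6    7    8    9
r[n]    0    1    2    4    5    9   12   15   16   19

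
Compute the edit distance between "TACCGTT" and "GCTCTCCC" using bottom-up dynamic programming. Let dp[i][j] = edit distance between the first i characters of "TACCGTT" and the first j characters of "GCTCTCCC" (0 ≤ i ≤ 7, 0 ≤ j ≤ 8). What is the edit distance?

7

   ''  G  C  T  C  T  C  C  C
''  0  1  2  3  4  5  6  7  8
 T  1  1  2  2  3  4  5  6  7
 A  2  2  2  3  3  4  5  6  7
 C  3  3  2  3  3  4  4  5  6
 C  4  4  3  3  3  4  4  4  5
 G  5  4  4  4  4  4  5  5  5
 T  6  5  5  4  5  4  5  6  6
 T  7  6  6  5  5  5  5  6  7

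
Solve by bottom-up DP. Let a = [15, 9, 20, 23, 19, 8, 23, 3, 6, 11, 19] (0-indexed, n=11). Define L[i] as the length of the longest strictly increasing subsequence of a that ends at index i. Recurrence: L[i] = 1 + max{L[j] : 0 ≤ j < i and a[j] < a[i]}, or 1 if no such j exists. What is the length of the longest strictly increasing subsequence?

4

   i    0    1    2    3    4    5    6    7    8    9   10
a[i]   15    9   20   23   19    8   23    3    6   11   19
L[i]    1    1    2    3    2    1    3    1    2    3    4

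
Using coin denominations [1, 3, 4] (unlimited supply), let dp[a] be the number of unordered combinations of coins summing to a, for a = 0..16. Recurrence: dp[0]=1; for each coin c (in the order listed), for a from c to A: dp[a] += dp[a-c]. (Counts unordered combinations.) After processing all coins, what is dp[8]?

6

after  coin     0     1     2     3     4     5     6     7     8     9    10    11    12    13    14    15    16
          1     1     1     1     1     1     1     1     1     1     1     1     1     1     1     1     1     1
          3     1     1     1     2     2     2     3     3     3     4     4     4     5     5     5     6     6
          4     1     1     1     2     3     3     4     5     6     7     8     9    11    12    13    15    17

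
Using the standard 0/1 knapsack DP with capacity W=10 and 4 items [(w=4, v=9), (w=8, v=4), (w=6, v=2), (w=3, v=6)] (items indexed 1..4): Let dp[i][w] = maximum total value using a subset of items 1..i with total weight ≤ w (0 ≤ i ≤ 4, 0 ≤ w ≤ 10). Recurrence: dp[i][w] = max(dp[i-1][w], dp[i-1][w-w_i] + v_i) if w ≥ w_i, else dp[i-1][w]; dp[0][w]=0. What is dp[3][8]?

i\w   0   1   2   3   4   5   6   7   8   9  10
  0   0   0   0   0   0   0   0   0   0   0   0
  1   0   0   0   0   9   9   9   9   9   9   9
  2   0   0   0   0   9   9   9   9   9   9   9
  3   0   0   0   0   9   9   9   9   9   9  11
  4   0   0   0   6   9   9   9  15  15  15  15

9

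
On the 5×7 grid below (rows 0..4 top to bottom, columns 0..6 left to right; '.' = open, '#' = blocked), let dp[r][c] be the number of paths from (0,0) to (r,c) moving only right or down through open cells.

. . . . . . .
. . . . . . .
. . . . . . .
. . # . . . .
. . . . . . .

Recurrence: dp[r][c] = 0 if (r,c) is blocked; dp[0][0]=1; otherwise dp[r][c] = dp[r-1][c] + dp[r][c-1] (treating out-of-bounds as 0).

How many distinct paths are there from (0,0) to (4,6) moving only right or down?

160

r\c   0   1   2   3   4   5   6
  0   1   1   1   1   1   1   1
  1   1   2   3   4   5   6   7
  2   1   3   6  10  15  21  28
  3   1   4   0  10  25  46  74
  4   1   5   5  15  40  86 160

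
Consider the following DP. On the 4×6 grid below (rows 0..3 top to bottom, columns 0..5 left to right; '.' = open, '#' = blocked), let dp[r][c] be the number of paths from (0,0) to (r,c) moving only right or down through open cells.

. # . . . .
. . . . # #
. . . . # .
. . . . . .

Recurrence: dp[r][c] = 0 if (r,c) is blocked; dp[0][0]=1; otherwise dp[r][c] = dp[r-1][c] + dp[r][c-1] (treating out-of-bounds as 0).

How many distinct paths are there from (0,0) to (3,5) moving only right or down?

10

r\c   0   1   2   3   4   5
  0   1   0   0   0   0   0
  1   1   1   1   1   0   0
  2   1   2   3   4   0   0
  3   1   3   6  10  10  10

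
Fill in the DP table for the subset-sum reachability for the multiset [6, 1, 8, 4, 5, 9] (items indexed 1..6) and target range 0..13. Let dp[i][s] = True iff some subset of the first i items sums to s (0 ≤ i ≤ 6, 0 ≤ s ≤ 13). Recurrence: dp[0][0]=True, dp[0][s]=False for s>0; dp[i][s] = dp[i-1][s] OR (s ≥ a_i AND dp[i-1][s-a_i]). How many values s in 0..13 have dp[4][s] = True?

i\s   0   1   2   3   4   5   6   7   8   9  10  11  12  13
  0   T   F   F   F   F   F   F   F   F   F   F   F   F   F
  1   T   F   F   F   F   F   T   F   F   F   F   F   F   F
  2   T   T   F   F   F   F   T   T   F   F   F   F   F   F
  3   T   T   F   F   F   F   T   T   T   T   F   F   F   F
  4   T   T   F   F   T   T   T   T   T   T   T   T   T   T
  5   T   T   F   F   T   T   T   T   T   T   T   T   T   T
  6   T   T   F   F   T   T   T   T   T   T   T   T   T   T

12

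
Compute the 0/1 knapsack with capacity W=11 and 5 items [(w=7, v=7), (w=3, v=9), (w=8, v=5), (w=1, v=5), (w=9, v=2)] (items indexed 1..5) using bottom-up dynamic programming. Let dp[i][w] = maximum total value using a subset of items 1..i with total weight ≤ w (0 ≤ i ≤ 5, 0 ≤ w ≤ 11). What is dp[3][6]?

9

i\w   0   1   2   3   4   5   6   7   8   9  10  11
  0   0   0   0   0   0   0   0   0   0   0   0   0
  1   0   0   0   0   0   0   0   7   7   7   7   7
  2   0   0   0   9   9   9   9   9   9   9  16  16
  3   0   0   0   9   9   9   9   9   9   9  16  16
  4   0   5   5   9  14  14  14  14  14  14  16  21
  5   0   5   5   9  14  14  14  14  14  14  16  21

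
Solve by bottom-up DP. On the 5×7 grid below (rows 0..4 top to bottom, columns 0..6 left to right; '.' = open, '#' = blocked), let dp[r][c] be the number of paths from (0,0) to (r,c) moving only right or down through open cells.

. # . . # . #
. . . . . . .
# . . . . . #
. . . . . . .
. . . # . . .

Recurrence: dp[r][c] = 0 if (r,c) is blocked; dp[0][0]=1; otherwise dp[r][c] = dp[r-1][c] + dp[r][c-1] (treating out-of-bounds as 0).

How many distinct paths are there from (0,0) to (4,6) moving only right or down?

r\c   0   1   2   3   4   5   6
  0   1   0   0   0   0   0   0
  1   1   1   1   1   1   1   1
  2   0   1   2   3   4   5   0
  3   0   1   3   6  10  15  15
  4   0   1   4   0  10  25  40

40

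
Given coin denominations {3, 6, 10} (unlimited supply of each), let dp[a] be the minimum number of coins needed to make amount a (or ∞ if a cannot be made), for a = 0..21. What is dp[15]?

 a  0  1  2  3  4  5  6  7  8  9 10 11 12 13 14 15 16 17 18 19 20 21
dp  0  -  -  1  -  -  1  -  -  2  1  -  2  2  -  3  2  -  3  3  2  4
(- denotes ∞ / unreachable)

3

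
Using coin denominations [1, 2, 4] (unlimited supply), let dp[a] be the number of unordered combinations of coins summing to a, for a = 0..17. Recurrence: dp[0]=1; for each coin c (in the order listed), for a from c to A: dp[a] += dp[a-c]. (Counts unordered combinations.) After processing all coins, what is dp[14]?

after  coin     0     1     2     3     4     5     6     7     8     9    10    11    12    13    14    15    16    17
          1     1     1     1     1     1     1     1     1     1     1     1     1     1     1     1     1     1     1
          2     1     1     2     2     3     3     4     4     5     5     6     6     7     7     8     8     9     9
          4     1     1     2     2     4     4     6     6     9     9    12    12    16    16    20    20    25    25

20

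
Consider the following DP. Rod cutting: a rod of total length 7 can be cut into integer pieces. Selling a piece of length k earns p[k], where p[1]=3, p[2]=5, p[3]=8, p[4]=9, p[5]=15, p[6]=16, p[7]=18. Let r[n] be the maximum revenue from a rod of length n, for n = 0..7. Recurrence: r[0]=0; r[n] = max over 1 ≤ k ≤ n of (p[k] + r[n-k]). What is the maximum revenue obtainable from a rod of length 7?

   n    0    1    2    3    4    5    6    7
r[n]    0    3    6    9   12   15   18   21

21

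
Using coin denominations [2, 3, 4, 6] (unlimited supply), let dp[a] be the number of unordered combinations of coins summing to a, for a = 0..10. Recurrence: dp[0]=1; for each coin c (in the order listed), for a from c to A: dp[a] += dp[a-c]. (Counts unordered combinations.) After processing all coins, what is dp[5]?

after  coin     0     1     2     3     4     5     6     7     8     9    10
          2     1     0     1     0     1     0     1     0     1     0     1
          3     1     0     1     1     1     1     2     1     2     2     2
          4     1     0     1     1     2     1     3     2     4     3     5
          6     1     0     1     1     2     1     4     2     5     4     7

1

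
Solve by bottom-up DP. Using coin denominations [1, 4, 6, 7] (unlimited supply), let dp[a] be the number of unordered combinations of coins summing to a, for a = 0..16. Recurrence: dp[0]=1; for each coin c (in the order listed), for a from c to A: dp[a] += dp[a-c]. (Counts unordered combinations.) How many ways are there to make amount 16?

after  coin     0     1     2     3     4     5     6     7     8     9    10    11    12    13    14    15    16
          1     1     1     1     1     1     1     1     1     1     1     1     1     1     1     1     1     1
          4     1     1     1     1     2     2     2     2     3     3     3     3     4     4     4     4     5
          6     1     1     1     1     2     2     3     3     4     4     5     5     7     7     8     8    10
          7     1     1     1     1     2     2     3     4     5     5     6     7     9    10    12    13    15

15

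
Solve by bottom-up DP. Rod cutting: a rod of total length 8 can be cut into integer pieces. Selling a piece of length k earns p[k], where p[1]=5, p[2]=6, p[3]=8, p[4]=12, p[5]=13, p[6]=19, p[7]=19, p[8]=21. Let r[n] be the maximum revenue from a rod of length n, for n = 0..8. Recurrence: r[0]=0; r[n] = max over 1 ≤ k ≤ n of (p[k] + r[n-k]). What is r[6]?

   n    0    1    2    3    4    5    6    7    8
r[n]    0    5   10   15   20   25   30   35   40

30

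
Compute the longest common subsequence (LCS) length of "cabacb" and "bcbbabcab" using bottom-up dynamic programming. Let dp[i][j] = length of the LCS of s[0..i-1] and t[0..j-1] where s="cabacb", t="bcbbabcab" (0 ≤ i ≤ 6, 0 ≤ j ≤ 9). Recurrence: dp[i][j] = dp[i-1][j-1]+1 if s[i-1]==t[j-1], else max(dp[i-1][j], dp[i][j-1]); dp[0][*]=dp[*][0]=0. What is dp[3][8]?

3

   ''  b  c  b  b  a  b  c  a  b
''  0  0  0  0  0  0  0  0  0  0
 c  0  0  1  1  1  1  1  1  1  1
 a  0  0  1  1  1  2  2  2  2  2
 b  0  1  1  2  2  2  3  3  3  3
 a  0  1  1  2  2  3  3  3  4  4
 c  0  1  2  2  2  3  3  4  4  4
 b  0  1  2  3  3  3  4  4  4  5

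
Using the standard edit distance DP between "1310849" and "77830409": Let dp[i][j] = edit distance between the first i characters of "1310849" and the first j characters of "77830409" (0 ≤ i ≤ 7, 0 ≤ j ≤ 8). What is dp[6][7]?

   ''  7  7  8  3  0  4  0  9
''  0  1  2  3  4  5  6  7  8
 1  1  1  2  3  4  5  6  7  8
 3  2  2  2  3  3  4  5  6  7
 1  3  3  3  3  4  4  5  6  7
 0  4  4  4  4  4  4  5  5  6
 8  5  5  5  4  5  5  5  6  6
 4  6  6  6  5  5  6  5  6  7
 9  7  7  7  6  6  6  6  6  6

6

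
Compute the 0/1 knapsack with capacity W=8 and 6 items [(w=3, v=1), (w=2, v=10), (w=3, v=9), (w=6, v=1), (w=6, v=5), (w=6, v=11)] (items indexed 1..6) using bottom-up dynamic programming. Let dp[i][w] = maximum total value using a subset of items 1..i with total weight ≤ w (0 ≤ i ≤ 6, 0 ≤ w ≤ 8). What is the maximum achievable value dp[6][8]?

i\w   0   1   2   3   4   5   6   7   8
  0   0   0   0   0   0   0   0   0   0
  1   0   0   0   1   1   1   1   1   1
  2   0   0  10  10  10  11  11  11  11
  3   0   0  10  10  10  19  19  19  20
  4   0   0  10  10  10  19  19  19  20
  5   0   0  10  10  10  19  19  19  20
  6   0   0  10  10  10  19  19  19  21

21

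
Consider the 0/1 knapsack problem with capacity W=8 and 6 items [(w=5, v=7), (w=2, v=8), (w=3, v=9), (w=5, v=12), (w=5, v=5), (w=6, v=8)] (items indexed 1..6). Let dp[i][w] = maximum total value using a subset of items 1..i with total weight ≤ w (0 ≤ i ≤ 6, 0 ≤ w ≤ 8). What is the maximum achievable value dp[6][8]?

i\w   0   1   2   3   4   5   6   7   8
  0   0   0   0   0   0   0   0   0   0
  1   0   0   0   0   0   7   7   7   7
  2   0   0   8   8   8   8   8  15  15
  3   0   0   8   9   9  17  17  17  17
  4   0   0   8   9   9  17  17  20  21
  5   0   0   8   9   9  17  17  20  21
  6   0   0   8   9   9  17  17  20  21

21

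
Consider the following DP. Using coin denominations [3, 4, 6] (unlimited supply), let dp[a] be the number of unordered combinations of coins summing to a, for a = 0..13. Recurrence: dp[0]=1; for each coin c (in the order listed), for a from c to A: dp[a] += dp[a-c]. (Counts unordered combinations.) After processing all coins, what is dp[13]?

after  coin     0     1     2     3     4     5     6     7     8     9    10    11    12    13
          3     1     0     0     1     0     0     1     0     0     1     0     0     1     0
          4     1     0     0     1     1     0     1     1     1     1     1     1     2     1
          6     1     0     0     1     1     0     2     1     1     2     2     1     4     2

2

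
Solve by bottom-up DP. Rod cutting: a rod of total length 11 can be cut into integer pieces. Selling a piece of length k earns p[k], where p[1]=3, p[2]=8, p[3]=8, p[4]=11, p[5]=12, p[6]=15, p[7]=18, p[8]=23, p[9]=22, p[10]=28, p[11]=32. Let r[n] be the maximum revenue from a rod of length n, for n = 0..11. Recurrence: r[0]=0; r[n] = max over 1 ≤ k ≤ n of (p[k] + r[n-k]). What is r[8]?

   n    0    1    2    3    4    5    6    7    8    9   10   11
r[n]    0    3    8   11   16   19   24   27   32   35   40   43

32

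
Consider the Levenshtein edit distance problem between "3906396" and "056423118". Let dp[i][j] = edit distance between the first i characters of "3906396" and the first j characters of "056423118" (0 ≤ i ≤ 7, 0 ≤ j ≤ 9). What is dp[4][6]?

   ''  0  5  6  4  2  3  1  1  8
''  0  1  2  3  4  5  6  7  8  9
 3  1  1  2  3  4  5  5  6  7  8
 9  2  2  2  3  4  5  6  6  7  8
 0  3  2  3  3  4  5  6  7  7  8
 6  4  3  3  3  4  5  6  7  8  8
 3  5  4  4  4  4  5  5  6  7  8
 9  6  5  5  5  5  5  6  6  7  8
 6  7  6  6  5  6  6  6  7  7  8

6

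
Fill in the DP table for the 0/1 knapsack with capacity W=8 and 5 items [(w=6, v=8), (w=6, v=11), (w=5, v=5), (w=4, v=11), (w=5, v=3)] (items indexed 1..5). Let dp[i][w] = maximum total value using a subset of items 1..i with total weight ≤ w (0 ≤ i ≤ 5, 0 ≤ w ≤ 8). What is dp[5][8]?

11

i\w   0   1   2   3   4   5   6   7   8
  0   0   0   0   0   0   0   0   0   0
  1   0   0   0   0   0   0   8   8   8
  2   0   0   0   0   0   0  11  11  11
  3   0   0   0   0   0   5  11  11  11
  4   0   0   0   0  11  11  11  11  11
  5   0   0   0   0  11  11  11  11  11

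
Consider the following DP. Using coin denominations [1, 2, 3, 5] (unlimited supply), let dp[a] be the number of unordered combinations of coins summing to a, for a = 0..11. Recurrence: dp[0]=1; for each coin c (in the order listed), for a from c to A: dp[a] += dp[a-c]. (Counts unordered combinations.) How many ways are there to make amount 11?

after  coin     0     1     2     3     4     5     6     7     8     9    10    11
          1     1     1     1     1     1     1     1     1     1     1     1     1
          2     1     1     2     2     3     3     4     4     5     5     6     6
          3     1     1     2     3     4     5     7     8    10    12    14    16
          5     1     1     2     3     4     6     8    10    13    16    20    24

24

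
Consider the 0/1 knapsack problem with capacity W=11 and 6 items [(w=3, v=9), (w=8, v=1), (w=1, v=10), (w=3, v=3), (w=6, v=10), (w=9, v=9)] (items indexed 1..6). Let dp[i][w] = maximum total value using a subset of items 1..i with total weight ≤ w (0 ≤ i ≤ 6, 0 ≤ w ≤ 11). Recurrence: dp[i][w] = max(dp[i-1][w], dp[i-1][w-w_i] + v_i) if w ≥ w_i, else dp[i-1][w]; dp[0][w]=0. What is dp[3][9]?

19

i\w   0   1   2   3   4   5   6   7   8   9  10  11
  0   0   0   0   0   0   0   0   0   0   0   0   0
  1   0   0   0   9   9   9   9   9   9   9   9   9
  2   0   0   0   9   9   9   9   9   9   9   9  10
  3   0  10  10  10  19  19  19  19  19  19  19  19
  4   0  10  10  10  19  19  19  22  22  22  22  22
  5   0  10  10  10  19  19  19  22  22  22  29  29
  6   0  10  10  10  19  19  19  22  22  22  29  29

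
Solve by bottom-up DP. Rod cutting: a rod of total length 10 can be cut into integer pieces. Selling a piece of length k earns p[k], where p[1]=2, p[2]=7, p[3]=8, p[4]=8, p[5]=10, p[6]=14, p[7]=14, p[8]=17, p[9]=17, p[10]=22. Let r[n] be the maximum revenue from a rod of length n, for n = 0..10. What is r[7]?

23

   n    0    1    2    3    4    5    6    7    8    9   10
r[n]    0    2    7    9   14   16   21   23   28   30   35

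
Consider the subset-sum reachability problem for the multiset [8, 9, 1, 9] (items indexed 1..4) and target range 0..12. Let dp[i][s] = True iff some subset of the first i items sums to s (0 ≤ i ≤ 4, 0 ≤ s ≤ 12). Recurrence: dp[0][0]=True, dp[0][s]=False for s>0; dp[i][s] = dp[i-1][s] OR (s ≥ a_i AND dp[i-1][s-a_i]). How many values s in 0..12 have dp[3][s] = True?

i\s   0   1   2   3   4   5   6   7   8   9  10  11  12
  0   T   F   F   F   F   F   F   F   F   F   F   F   F
  1   T   F   F   F   F   F   F   F   T   F   F   F   F
  2   T   F   F   F   F   F   F   F   T   T   F   F   F
  3   T   T   F   F   F   F   F   F   T   T   T   F   F
  4   T   T   F   F   F   F   F   F   T   T   T   F   F

5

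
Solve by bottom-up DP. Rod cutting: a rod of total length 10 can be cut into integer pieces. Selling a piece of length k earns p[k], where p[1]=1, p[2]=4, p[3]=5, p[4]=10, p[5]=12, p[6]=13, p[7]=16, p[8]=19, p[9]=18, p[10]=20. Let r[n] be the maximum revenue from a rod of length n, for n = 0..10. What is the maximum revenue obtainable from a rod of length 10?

24

   n    0    1    2    3    4    5    6    7    8    9   10
r[n]    0    1    4    5   10   12   14   16   20   22   24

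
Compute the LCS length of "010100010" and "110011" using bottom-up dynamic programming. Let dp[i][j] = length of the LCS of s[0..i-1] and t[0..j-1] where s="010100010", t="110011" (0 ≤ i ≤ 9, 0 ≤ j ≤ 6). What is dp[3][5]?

2

   ''  1  1  0  0  1  1
''  0  0  0  0  0  0  0
 0  0  0  0  1  1  1  1
 1  0  1  1  1  1  2  2
 0  0  1  1  2  2  2  2
 1  0  1  2  2  2  3  3
 0  0  1  2  3  3  3  3
 0  0  1  2  3  4  4  4
 0  0  1  2  3  4  4  4
 1  0  1  2  3  4  5  5
 0  0  1  2  3  4  5  5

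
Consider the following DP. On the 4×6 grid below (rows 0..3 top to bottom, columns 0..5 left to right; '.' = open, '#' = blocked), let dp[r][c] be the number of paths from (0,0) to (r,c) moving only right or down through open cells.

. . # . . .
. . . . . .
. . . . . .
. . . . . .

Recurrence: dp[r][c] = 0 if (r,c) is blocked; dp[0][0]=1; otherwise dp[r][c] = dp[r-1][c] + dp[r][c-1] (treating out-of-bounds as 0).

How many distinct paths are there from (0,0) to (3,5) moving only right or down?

36

r\c   0   1   2   3   4   5
  0   1   1   0   0   0   0
  1   1   2   2   2   2   2
  2   1   3   5   7   9  11
  3   1   4   9  16  25  36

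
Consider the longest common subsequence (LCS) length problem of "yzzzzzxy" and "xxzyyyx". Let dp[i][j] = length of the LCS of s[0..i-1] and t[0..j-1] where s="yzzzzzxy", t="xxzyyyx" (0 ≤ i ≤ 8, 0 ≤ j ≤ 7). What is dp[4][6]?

   ''  x  x  z  y  y  y  x
''  0  0  0  0  0  0  0  0
 y  0  0  0  0  1  1  1  1
 z  0  0  0  1  1  1  1  1
 z  0  0  0  1  1  1  1  1
 z  0  0  0  1  1  1  1  1
 z  0  0  0  1  1  1  1  1
 z  0  0  0  1  1  1  1  1
 x  0  1  1  1  1  1  1  2
 y  0  1  1  1  2  2  2  2

1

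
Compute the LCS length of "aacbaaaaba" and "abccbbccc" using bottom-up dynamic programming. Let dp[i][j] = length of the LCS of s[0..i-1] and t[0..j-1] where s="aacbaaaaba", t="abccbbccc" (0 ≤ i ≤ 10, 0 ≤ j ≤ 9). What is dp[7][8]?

3

   ''  a  b  c  c  b  b  c  c  c
''  0  0  0  0  0  0  0  0  0  0
 a  0  1  1  1  1  1  1  1  1  1
 a  0  1  1  1  1  1  1  1  1  1
 c  0  1  1  2  2  2  2  2  2  2
 b  0  1  2  2  2  3  3  3  3  3
 a  0  1  2  2  2  3  3  3  3  3
 a  0  1  2  2  2  3  3  3  3  3
 a  0  1  2  2  2  3  3  3  3  3
 a  0  1  2  2  2  3  3  3  3  3
 b  0  1  2  2  2  3  4  4  4  4
 a  0  1  2  2  2  3  4  4  4  4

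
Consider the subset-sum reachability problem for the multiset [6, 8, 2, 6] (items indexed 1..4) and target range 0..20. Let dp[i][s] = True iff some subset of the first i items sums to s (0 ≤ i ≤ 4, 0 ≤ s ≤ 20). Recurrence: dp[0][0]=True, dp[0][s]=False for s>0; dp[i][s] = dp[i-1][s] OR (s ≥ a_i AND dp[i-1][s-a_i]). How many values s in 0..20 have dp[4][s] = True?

i\s   0   1   2   3   4   5   6   7   8   9  10  11  12  13  14  15  16  17  18  19  20
  0   T   F   F   F   F   F   F   F   F   F   F   F   F   F   F   F   F   F   F   F   F
  1   T   F   F   F   F   F   T   F   F   F   F   F   F   F   F   F   F   F   F   F   F
  2   T   F   F   F   F   F   T   F   T   F   F   F   F   F   T   F   F   F   F   F   F
  3   T   F   T   F   F   F   T   F   T   F   T   F   F   F   T   F   T   F   F   F   F
  4   T   F   T   F   F   F   T   F   T   F   T   F   T   F   T   F   T   F   F   F   T

9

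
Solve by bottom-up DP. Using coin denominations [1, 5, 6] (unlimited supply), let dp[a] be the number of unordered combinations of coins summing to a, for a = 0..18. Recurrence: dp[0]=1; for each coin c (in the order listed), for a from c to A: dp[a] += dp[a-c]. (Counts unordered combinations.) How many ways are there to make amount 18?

after  coin     0     1     2     3     4     5     6     7     8     9    10    11    12    13    14    15    16    17    18
          1     1     1     1     1     1     1     1     1     1     1     1     1     1     1     1     1     1     1     1
          5     1     1     1     1     1     2     2     2     2     2     3     3     3     3     3     4     4     4     4
          6     1     1     1     1     1     2     3     3     3     3     4     5     6     6     6     7     8     9    10

10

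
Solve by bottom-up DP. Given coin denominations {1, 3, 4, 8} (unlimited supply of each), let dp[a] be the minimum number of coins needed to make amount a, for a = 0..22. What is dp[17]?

3

 a  0  1  2  3  4  5  6  7  8  9 10 11 12 13 14 15 16 17 18 19 20 21 22
dp  0  1  2  1  1  2  2  2  1  2  3  2  2  3  3  3  2  3  4  3  3  4  4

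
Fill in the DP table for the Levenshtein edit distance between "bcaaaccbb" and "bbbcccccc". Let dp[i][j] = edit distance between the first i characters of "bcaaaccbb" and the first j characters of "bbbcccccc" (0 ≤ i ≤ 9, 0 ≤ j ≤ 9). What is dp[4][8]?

   ''  b  b  b  c  c  c  c  c  c
''  0  1  2  3  4  5  6  7  8  9
 b  1  0  1  2  3  4  5  6  7  8
 c  2  1  1  2  2  3  4  5  6  7
 a  3  2  2  2  3  3  4  5  6  7
 a  4  3  3  3  3  4  4  5  6  7
 a  5  4  4  4  4  4  5  5  6  7
 c  6  5  5  5  4  4  4  5  5  6
 c  7  6  6  6  5  4  4  4  5  5
 b  8  7  6  6  6  5  5  5  5  6
 b  9  8  7  6  7  6  6  6  6  6

6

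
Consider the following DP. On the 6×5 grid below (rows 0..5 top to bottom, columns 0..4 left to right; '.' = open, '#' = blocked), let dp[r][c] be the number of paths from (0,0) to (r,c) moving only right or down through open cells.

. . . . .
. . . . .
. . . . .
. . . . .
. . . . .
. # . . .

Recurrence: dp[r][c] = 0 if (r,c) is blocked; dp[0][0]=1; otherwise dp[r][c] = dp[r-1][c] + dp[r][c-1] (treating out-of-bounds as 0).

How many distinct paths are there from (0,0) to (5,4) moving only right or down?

r\c   0   1   2   3   4
  0   1   1   1   1   1
  1   1   2   3   4   5
  2   1   3   6  10  15
  3   1   4  10  20  35
  4   1   5  15  35  70
  5   1   0  15  50 120

120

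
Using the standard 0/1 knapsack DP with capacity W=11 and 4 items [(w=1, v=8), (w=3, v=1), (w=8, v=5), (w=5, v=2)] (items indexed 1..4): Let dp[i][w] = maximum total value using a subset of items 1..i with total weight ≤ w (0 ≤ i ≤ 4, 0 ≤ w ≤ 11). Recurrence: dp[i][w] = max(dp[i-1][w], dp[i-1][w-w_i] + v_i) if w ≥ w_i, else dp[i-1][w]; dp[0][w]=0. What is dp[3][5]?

i\w   0   1   2   3   4   5   6   7   8   9  10  11
  0   0   0   0   0   0   0   0   0   0   0   0   0
  1   0   8   8   8   8   8   8   8   8   8   8   8
  2   0   8   8   8   9   9   9   9   9   9   9   9
  3   0   8   8   8   9   9   9   9   9  13  13  13
  4   0   8   8   8   9   9  10  10  10  13  13  13

9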